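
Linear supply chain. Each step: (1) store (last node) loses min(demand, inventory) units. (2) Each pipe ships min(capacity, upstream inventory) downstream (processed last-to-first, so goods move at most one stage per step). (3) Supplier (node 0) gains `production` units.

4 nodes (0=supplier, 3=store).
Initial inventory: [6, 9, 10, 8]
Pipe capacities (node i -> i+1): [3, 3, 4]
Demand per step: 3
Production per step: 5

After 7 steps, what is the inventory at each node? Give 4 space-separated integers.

Step 1: demand=3,sold=3 ship[2->3]=4 ship[1->2]=3 ship[0->1]=3 prod=5 -> inv=[8 9 9 9]
Step 2: demand=3,sold=3 ship[2->3]=4 ship[1->2]=3 ship[0->1]=3 prod=5 -> inv=[10 9 8 10]
Step 3: demand=3,sold=3 ship[2->3]=4 ship[1->2]=3 ship[0->1]=3 prod=5 -> inv=[12 9 7 11]
Step 4: demand=3,sold=3 ship[2->3]=4 ship[1->2]=3 ship[0->1]=3 prod=5 -> inv=[14 9 6 12]
Step 5: demand=3,sold=3 ship[2->3]=4 ship[1->2]=3 ship[0->1]=3 prod=5 -> inv=[16 9 5 13]
Step 6: demand=3,sold=3 ship[2->3]=4 ship[1->2]=3 ship[0->1]=3 prod=5 -> inv=[18 9 4 14]
Step 7: demand=3,sold=3 ship[2->3]=4 ship[1->2]=3 ship[0->1]=3 prod=5 -> inv=[20 9 3 15]

20 9 3 15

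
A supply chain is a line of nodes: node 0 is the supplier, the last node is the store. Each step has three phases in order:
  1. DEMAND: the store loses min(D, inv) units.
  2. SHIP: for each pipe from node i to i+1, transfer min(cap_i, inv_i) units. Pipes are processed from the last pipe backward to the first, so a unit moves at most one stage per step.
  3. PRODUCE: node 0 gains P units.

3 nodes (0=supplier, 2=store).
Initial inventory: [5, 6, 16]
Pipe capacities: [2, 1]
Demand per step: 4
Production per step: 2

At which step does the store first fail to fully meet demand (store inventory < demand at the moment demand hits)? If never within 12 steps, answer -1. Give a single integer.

Step 1: demand=4,sold=4 ship[1->2]=1 ship[0->1]=2 prod=2 -> [5 7 13]
Step 2: demand=4,sold=4 ship[1->2]=1 ship[0->1]=2 prod=2 -> [5 8 10]
Step 3: demand=4,sold=4 ship[1->2]=1 ship[0->1]=2 prod=2 -> [5 9 7]
Step 4: demand=4,sold=4 ship[1->2]=1 ship[0->1]=2 prod=2 -> [5 10 4]
Step 5: demand=4,sold=4 ship[1->2]=1 ship[0->1]=2 prod=2 -> [5 11 1]
Step 6: demand=4,sold=1 ship[1->2]=1 ship[0->1]=2 prod=2 -> [5 12 1]
Step 7: demand=4,sold=1 ship[1->2]=1 ship[0->1]=2 prod=2 -> [5 13 1]
Step 8: demand=4,sold=1 ship[1->2]=1 ship[0->1]=2 prod=2 -> [5 14 1]
Step 9: demand=4,sold=1 ship[1->2]=1 ship[0->1]=2 prod=2 -> [5 15 1]
Step 10: demand=4,sold=1 ship[1->2]=1 ship[0->1]=2 prod=2 -> [5 16 1]
Step 11: demand=4,sold=1 ship[1->2]=1 ship[0->1]=2 prod=2 -> [5 17 1]
Step 12: demand=4,sold=1 ship[1->2]=1 ship[0->1]=2 prod=2 -> [5 18 1]
First stockout at step 6

6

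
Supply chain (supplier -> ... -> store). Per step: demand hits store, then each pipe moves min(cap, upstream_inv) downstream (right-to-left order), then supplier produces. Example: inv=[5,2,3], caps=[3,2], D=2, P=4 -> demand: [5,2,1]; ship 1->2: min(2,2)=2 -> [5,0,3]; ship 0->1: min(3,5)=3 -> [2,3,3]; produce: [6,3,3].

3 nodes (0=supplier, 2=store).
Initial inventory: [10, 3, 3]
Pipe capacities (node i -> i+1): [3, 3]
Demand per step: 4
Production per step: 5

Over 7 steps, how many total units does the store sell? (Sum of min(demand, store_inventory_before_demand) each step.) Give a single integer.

Answer: 21

Derivation:
Step 1: sold=3 (running total=3) -> [12 3 3]
Step 2: sold=3 (running total=6) -> [14 3 3]
Step 3: sold=3 (running total=9) -> [16 3 3]
Step 4: sold=3 (running total=12) -> [18 3 3]
Step 5: sold=3 (running total=15) -> [20 3 3]
Step 6: sold=3 (running total=18) -> [22 3 3]
Step 7: sold=3 (running total=21) -> [24 3 3]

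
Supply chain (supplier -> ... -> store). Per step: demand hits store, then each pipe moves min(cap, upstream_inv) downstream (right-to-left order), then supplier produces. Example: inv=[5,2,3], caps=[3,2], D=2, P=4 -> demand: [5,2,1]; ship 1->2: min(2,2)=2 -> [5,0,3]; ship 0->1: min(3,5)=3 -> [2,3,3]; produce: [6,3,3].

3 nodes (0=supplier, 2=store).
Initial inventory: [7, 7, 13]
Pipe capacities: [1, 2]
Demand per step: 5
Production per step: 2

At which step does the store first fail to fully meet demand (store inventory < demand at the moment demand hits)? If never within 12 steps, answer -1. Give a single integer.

Step 1: demand=5,sold=5 ship[1->2]=2 ship[0->1]=1 prod=2 -> [8 6 10]
Step 2: demand=5,sold=5 ship[1->2]=2 ship[0->1]=1 prod=2 -> [9 5 7]
Step 3: demand=5,sold=5 ship[1->2]=2 ship[0->1]=1 prod=2 -> [10 4 4]
Step 4: demand=5,sold=4 ship[1->2]=2 ship[0->1]=1 prod=2 -> [11 3 2]
Step 5: demand=5,sold=2 ship[1->2]=2 ship[0->1]=1 prod=2 -> [12 2 2]
Step 6: demand=5,sold=2 ship[1->2]=2 ship[0->1]=1 prod=2 -> [13 1 2]
Step 7: demand=5,sold=2 ship[1->2]=1 ship[0->1]=1 prod=2 -> [14 1 1]
Step 8: demand=5,sold=1 ship[1->2]=1 ship[0->1]=1 prod=2 -> [15 1 1]
Step 9: demand=5,sold=1 ship[1->2]=1 ship[0->1]=1 prod=2 -> [16 1 1]
Step 10: demand=5,sold=1 ship[1->2]=1 ship[0->1]=1 prod=2 -> [17 1 1]
Step 11: demand=5,sold=1 ship[1->2]=1 ship[0->1]=1 prod=2 -> [18 1 1]
Step 12: demand=5,sold=1 ship[1->2]=1 ship[0->1]=1 prod=2 -> [19 1 1]
First stockout at step 4

4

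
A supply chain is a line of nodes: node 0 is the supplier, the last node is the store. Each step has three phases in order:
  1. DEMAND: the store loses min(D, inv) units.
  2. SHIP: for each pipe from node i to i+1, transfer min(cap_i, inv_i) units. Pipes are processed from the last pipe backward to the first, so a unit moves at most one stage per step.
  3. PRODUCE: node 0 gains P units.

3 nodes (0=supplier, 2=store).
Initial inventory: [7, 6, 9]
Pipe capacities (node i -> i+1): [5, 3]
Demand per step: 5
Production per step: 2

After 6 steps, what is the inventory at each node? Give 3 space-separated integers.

Step 1: demand=5,sold=5 ship[1->2]=3 ship[0->1]=5 prod=2 -> inv=[4 8 7]
Step 2: demand=5,sold=5 ship[1->2]=3 ship[0->1]=4 prod=2 -> inv=[2 9 5]
Step 3: demand=5,sold=5 ship[1->2]=3 ship[0->1]=2 prod=2 -> inv=[2 8 3]
Step 4: demand=5,sold=3 ship[1->2]=3 ship[0->1]=2 prod=2 -> inv=[2 7 3]
Step 5: demand=5,sold=3 ship[1->2]=3 ship[0->1]=2 prod=2 -> inv=[2 6 3]
Step 6: demand=5,sold=3 ship[1->2]=3 ship[0->1]=2 prod=2 -> inv=[2 5 3]

2 5 3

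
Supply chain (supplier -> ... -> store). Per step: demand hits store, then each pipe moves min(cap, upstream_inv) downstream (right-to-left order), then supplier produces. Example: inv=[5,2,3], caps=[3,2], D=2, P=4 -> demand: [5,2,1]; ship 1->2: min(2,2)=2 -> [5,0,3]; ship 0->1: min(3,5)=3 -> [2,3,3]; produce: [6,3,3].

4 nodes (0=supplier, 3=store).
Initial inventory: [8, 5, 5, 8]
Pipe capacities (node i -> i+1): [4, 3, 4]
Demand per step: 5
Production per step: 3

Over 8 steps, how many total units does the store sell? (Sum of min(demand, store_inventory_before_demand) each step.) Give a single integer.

Answer: 31

Derivation:
Step 1: sold=5 (running total=5) -> [7 6 4 7]
Step 2: sold=5 (running total=10) -> [6 7 3 6]
Step 3: sold=5 (running total=15) -> [5 8 3 4]
Step 4: sold=4 (running total=19) -> [4 9 3 3]
Step 5: sold=3 (running total=22) -> [3 10 3 3]
Step 6: sold=3 (running total=25) -> [3 10 3 3]
Step 7: sold=3 (running total=28) -> [3 10 3 3]
Step 8: sold=3 (running total=31) -> [3 10 3 3]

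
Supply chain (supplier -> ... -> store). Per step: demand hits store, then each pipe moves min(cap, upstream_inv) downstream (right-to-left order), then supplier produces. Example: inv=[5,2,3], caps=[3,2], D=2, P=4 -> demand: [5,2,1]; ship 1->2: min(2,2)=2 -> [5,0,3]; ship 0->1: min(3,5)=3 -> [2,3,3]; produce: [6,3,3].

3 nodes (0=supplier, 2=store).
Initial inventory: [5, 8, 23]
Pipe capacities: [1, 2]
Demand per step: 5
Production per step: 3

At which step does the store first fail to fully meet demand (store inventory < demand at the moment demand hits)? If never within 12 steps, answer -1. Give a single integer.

Step 1: demand=5,sold=5 ship[1->2]=2 ship[0->1]=1 prod=3 -> [7 7 20]
Step 2: demand=5,sold=5 ship[1->2]=2 ship[0->1]=1 prod=3 -> [9 6 17]
Step 3: demand=5,sold=5 ship[1->2]=2 ship[0->1]=1 prod=3 -> [11 5 14]
Step 4: demand=5,sold=5 ship[1->2]=2 ship[0->1]=1 prod=3 -> [13 4 11]
Step 5: demand=5,sold=5 ship[1->2]=2 ship[0->1]=1 prod=3 -> [15 3 8]
Step 6: demand=5,sold=5 ship[1->2]=2 ship[0->1]=1 prod=3 -> [17 2 5]
Step 7: demand=5,sold=5 ship[1->2]=2 ship[0->1]=1 prod=3 -> [19 1 2]
Step 8: demand=5,sold=2 ship[1->2]=1 ship[0->1]=1 prod=3 -> [21 1 1]
Step 9: demand=5,sold=1 ship[1->2]=1 ship[0->1]=1 prod=3 -> [23 1 1]
Step 10: demand=5,sold=1 ship[1->2]=1 ship[0->1]=1 prod=3 -> [25 1 1]
Step 11: demand=5,sold=1 ship[1->2]=1 ship[0->1]=1 prod=3 -> [27 1 1]
Step 12: demand=5,sold=1 ship[1->2]=1 ship[0->1]=1 prod=3 -> [29 1 1]
First stockout at step 8

8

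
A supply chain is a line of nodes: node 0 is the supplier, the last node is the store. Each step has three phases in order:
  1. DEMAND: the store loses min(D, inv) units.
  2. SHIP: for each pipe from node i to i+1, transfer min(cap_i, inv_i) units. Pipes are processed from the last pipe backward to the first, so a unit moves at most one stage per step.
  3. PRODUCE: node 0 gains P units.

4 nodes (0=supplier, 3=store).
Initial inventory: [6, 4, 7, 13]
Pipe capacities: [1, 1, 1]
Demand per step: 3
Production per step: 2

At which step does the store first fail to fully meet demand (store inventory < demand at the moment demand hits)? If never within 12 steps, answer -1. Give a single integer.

Step 1: demand=3,sold=3 ship[2->3]=1 ship[1->2]=1 ship[0->1]=1 prod=2 -> [7 4 7 11]
Step 2: demand=3,sold=3 ship[2->3]=1 ship[1->2]=1 ship[0->1]=1 prod=2 -> [8 4 7 9]
Step 3: demand=3,sold=3 ship[2->3]=1 ship[1->2]=1 ship[0->1]=1 prod=2 -> [9 4 7 7]
Step 4: demand=3,sold=3 ship[2->3]=1 ship[1->2]=1 ship[0->1]=1 prod=2 -> [10 4 7 5]
Step 5: demand=3,sold=3 ship[2->3]=1 ship[1->2]=1 ship[0->1]=1 prod=2 -> [11 4 7 3]
Step 6: demand=3,sold=3 ship[2->3]=1 ship[1->2]=1 ship[0->1]=1 prod=2 -> [12 4 7 1]
Step 7: demand=3,sold=1 ship[2->3]=1 ship[1->2]=1 ship[0->1]=1 prod=2 -> [13 4 7 1]
Step 8: demand=3,sold=1 ship[2->3]=1 ship[1->2]=1 ship[0->1]=1 prod=2 -> [14 4 7 1]
Step 9: demand=3,sold=1 ship[2->3]=1 ship[1->2]=1 ship[0->1]=1 prod=2 -> [15 4 7 1]
Step 10: demand=3,sold=1 ship[2->3]=1 ship[1->2]=1 ship[0->1]=1 prod=2 -> [16 4 7 1]
Step 11: demand=3,sold=1 ship[2->3]=1 ship[1->2]=1 ship[0->1]=1 prod=2 -> [17 4 7 1]
Step 12: demand=3,sold=1 ship[2->3]=1 ship[1->2]=1 ship[0->1]=1 prod=2 -> [18 4 7 1]
First stockout at step 7

7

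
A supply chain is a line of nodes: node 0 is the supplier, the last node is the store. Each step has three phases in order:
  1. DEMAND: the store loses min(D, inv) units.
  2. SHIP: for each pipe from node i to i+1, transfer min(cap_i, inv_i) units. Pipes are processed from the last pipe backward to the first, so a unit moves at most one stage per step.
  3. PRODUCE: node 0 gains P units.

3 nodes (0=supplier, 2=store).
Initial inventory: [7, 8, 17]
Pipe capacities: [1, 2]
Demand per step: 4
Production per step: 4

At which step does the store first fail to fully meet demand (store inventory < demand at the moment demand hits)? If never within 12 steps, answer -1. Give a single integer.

Step 1: demand=4,sold=4 ship[1->2]=2 ship[0->1]=1 prod=4 -> [10 7 15]
Step 2: demand=4,sold=4 ship[1->2]=2 ship[0->1]=1 prod=4 -> [13 6 13]
Step 3: demand=4,sold=4 ship[1->2]=2 ship[0->1]=1 prod=4 -> [16 5 11]
Step 4: demand=4,sold=4 ship[1->2]=2 ship[0->1]=1 prod=4 -> [19 4 9]
Step 5: demand=4,sold=4 ship[1->2]=2 ship[0->1]=1 prod=4 -> [22 3 7]
Step 6: demand=4,sold=4 ship[1->2]=2 ship[0->1]=1 prod=4 -> [25 2 5]
Step 7: demand=4,sold=4 ship[1->2]=2 ship[0->1]=1 prod=4 -> [28 1 3]
Step 8: demand=4,sold=3 ship[1->2]=1 ship[0->1]=1 prod=4 -> [31 1 1]
Step 9: demand=4,sold=1 ship[1->2]=1 ship[0->1]=1 prod=4 -> [34 1 1]
Step 10: demand=4,sold=1 ship[1->2]=1 ship[0->1]=1 prod=4 -> [37 1 1]
Step 11: demand=4,sold=1 ship[1->2]=1 ship[0->1]=1 prod=4 -> [40 1 1]
Step 12: demand=4,sold=1 ship[1->2]=1 ship[0->1]=1 prod=4 -> [43 1 1]
First stockout at step 8

8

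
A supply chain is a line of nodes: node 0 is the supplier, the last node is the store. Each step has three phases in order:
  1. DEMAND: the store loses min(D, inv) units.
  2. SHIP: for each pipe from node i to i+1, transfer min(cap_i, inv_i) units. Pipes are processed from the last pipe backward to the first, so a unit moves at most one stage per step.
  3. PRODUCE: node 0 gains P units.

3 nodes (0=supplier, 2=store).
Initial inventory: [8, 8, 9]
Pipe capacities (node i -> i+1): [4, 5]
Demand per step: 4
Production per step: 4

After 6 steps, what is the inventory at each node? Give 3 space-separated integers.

Step 1: demand=4,sold=4 ship[1->2]=5 ship[0->1]=4 prod=4 -> inv=[8 7 10]
Step 2: demand=4,sold=4 ship[1->2]=5 ship[0->1]=4 prod=4 -> inv=[8 6 11]
Step 3: demand=4,sold=4 ship[1->2]=5 ship[0->1]=4 prod=4 -> inv=[8 5 12]
Step 4: demand=4,sold=4 ship[1->2]=5 ship[0->1]=4 prod=4 -> inv=[8 4 13]
Step 5: demand=4,sold=4 ship[1->2]=4 ship[0->1]=4 prod=4 -> inv=[8 4 13]
Step 6: demand=4,sold=4 ship[1->2]=4 ship[0->1]=4 prod=4 -> inv=[8 4 13]

8 4 13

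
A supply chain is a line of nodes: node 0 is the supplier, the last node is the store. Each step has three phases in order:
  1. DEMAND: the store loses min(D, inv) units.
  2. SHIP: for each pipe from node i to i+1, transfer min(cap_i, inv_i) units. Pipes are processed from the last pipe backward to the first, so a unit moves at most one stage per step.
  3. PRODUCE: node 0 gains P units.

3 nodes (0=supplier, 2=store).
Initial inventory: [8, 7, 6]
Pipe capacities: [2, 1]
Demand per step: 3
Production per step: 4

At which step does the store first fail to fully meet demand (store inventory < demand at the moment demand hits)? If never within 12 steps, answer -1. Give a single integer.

Step 1: demand=3,sold=3 ship[1->2]=1 ship[0->1]=2 prod=4 -> [10 8 4]
Step 2: demand=3,sold=3 ship[1->2]=1 ship[0->1]=2 prod=4 -> [12 9 2]
Step 3: demand=3,sold=2 ship[1->2]=1 ship[0->1]=2 prod=4 -> [14 10 1]
Step 4: demand=3,sold=1 ship[1->2]=1 ship[0->1]=2 prod=4 -> [16 11 1]
Step 5: demand=3,sold=1 ship[1->2]=1 ship[0->1]=2 prod=4 -> [18 12 1]
Step 6: demand=3,sold=1 ship[1->2]=1 ship[0->1]=2 prod=4 -> [20 13 1]
Step 7: demand=3,sold=1 ship[1->2]=1 ship[0->1]=2 prod=4 -> [22 14 1]
Step 8: demand=3,sold=1 ship[1->2]=1 ship[0->1]=2 prod=4 -> [24 15 1]
Step 9: demand=3,sold=1 ship[1->2]=1 ship[0->1]=2 prod=4 -> [26 16 1]
Step 10: demand=3,sold=1 ship[1->2]=1 ship[0->1]=2 prod=4 -> [28 17 1]
Step 11: demand=3,sold=1 ship[1->2]=1 ship[0->1]=2 prod=4 -> [30 18 1]
Step 12: demand=3,sold=1 ship[1->2]=1 ship[0->1]=2 prod=4 -> [32 19 1]
First stockout at step 3

3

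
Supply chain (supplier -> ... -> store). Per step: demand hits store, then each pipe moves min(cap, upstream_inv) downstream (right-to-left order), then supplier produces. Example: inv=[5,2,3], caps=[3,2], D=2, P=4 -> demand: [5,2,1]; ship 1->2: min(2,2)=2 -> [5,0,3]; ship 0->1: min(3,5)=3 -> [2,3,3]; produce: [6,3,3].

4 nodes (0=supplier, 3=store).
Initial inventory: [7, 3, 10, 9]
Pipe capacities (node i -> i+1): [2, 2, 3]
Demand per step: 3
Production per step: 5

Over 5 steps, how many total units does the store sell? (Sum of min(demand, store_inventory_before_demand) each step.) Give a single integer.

Step 1: sold=3 (running total=3) -> [10 3 9 9]
Step 2: sold=3 (running total=6) -> [13 3 8 9]
Step 3: sold=3 (running total=9) -> [16 3 7 9]
Step 4: sold=3 (running total=12) -> [19 3 6 9]
Step 5: sold=3 (running total=15) -> [22 3 5 9]

Answer: 15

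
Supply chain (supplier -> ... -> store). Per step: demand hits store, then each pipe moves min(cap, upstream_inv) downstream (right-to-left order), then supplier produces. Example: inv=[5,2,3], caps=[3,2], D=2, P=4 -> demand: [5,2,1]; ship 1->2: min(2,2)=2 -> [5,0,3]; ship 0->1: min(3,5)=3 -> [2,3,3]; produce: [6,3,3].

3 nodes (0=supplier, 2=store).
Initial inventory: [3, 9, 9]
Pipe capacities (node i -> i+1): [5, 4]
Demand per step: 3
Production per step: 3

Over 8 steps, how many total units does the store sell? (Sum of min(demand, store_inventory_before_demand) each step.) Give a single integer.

Answer: 24

Derivation:
Step 1: sold=3 (running total=3) -> [3 8 10]
Step 2: sold=3 (running total=6) -> [3 7 11]
Step 3: sold=3 (running total=9) -> [3 6 12]
Step 4: sold=3 (running total=12) -> [3 5 13]
Step 5: sold=3 (running total=15) -> [3 4 14]
Step 6: sold=3 (running total=18) -> [3 3 15]
Step 7: sold=3 (running total=21) -> [3 3 15]
Step 8: sold=3 (running total=24) -> [3 3 15]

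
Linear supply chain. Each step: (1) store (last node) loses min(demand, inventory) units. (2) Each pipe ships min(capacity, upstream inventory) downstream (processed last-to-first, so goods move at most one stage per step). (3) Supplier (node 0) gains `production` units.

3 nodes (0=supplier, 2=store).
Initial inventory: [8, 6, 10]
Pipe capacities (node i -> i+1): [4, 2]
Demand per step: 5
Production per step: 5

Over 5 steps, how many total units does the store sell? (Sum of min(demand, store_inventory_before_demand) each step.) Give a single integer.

Step 1: sold=5 (running total=5) -> [9 8 7]
Step 2: sold=5 (running total=10) -> [10 10 4]
Step 3: sold=4 (running total=14) -> [11 12 2]
Step 4: sold=2 (running total=16) -> [12 14 2]
Step 5: sold=2 (running total=18) -> [13 16 2]

Answer: 18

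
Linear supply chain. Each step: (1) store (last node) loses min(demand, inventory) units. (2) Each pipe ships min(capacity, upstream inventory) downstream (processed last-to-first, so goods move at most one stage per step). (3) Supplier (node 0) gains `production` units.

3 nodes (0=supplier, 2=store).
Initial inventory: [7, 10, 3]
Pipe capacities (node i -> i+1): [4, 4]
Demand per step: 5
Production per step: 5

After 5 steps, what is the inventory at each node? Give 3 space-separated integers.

Step 1: demand=5,sold=3 ship[1->2]=4 ship[0->1]=4 prod=5 -> inv=[8 10 4]
Step 2: demand=5,sold=4 ship[1->2]=4 ship[0->1]=4 prod=5 -> inv=[9 10 4]
Step 3: demand=5,sold=4 ship[1->2]=4 ship[0->1]=4 prod=5 -> inv=[10 10 4]
Step 4: demand=5,sold=4 ship[1->2]=4 ship[0->1]=4 prod=5 -> inv=[11 10 4]
Step 5: demand=5,sold=4 ship[1->2]=4 ship[0->1]=4 prod=5 -> inv=[12 10 4]

12 10 4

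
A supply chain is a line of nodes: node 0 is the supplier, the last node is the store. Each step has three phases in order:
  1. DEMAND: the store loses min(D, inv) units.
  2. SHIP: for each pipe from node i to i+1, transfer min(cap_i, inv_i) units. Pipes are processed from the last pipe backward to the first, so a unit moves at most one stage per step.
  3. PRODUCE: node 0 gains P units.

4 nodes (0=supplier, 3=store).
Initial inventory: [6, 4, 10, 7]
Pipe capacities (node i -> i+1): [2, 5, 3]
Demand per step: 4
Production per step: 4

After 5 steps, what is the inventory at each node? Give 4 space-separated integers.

Step 1: demand=4,sold=4 ship[2->3]=3 ship[1->2]=4 ship[0->1]=2 prod=4 -> inv=[8 2 11 6]
Step 2: demand=4,sold=4 ship[2->3]=3 ship[1->2]=2 ship[0->1]=2 prod=4 -> inv=[10 2 10 5]
Step 3: demand=4,sold=4 ship[2->3]=3 ship[1->2]=2 ship[0->1]=2 prod=4 -> inv=[12 2 9 4]
Step 4: demand=4,sold=4 ship[2->3]=3 ship[1->2]=2 ship[0->1]=2 prod=4 -> inv=[14 2 8 3]
Step 5: demand=4,sold=3 ship[2->3]=3 ship[1->2]=2 ship[0->1]=2 prod=4 -> inv=[16 2 7 3]

16 2 7 3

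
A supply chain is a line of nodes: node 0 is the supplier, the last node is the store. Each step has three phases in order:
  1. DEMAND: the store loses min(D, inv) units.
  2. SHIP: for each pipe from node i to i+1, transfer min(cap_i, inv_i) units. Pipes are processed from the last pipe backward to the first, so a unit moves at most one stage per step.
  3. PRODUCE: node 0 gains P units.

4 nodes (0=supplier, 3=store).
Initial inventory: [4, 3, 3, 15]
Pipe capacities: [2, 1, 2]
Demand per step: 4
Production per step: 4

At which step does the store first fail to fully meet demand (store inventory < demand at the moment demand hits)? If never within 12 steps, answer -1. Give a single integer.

Step 1: demand=4,sold=4 ship[2->3]=2 ship[1->2]=1 ship[0->1]=2 prod=4 -> [6 4 2 13]
Step 2: demand=4,sold=4 ship[2->3]=2 ship[1->2]=1 ship[0->1]=2 prod=4 -> [8 5 1 11]
Step 3: demand=4,sold=4 ship[2->3]=1 ship[1->2]=1 ship[0->1]=2 prod=4 -> [10 6 1 8]
Step 4: demand=4,sold=4 ship[2->3]=1 ship[1->2]=1 ship[0->1]=2 prod=4 -> [12 7 1 5]
Step 5: demand=4,sold=4 ship[2->3]=1 ship[1->2]=1 ship[0->1]=2 prod=4 -> [14 8 1 2]
Step 6: demand=4,sold=2 ship[2->3]=1 ship[1->2]=1 ship[0->1]=2 prod=4 -> [16 9 1 1]
Step 7: demand=4,sold=1 ship[2->3]=1 ship[1->2]=1 ship[0->1]=2 prod=4 -> [18 10 1 1]
Step 8: demand=4,sold=1 ship[2->3]=1 ship[1->2]=1 ship[0->1]=2 prod=4 -> [20 11 1 1]
Step 9: demand=4,sold=1 ship[2->3]=1 ship[1->2]=1 ship[0->1]=2 prod=4 -> [22 12 1 1]
Step 10: demand=4,sold=1 ship[2->3]=1 ship[1->2]=1 ship[0->1]=2 prod=4 -> [24 13 1 1]
Step 11: demand=4,sold=1 ship[2->3]=1 ship[1->2]=1 ship[0->1]=2 prod=4 -> [26 14 1 1]
Step 12: demand=4,sold=1 ship[2->3]=1 ship[1->2]=1 ship[0->1]=2 prod=4 -> [28 15 1 1]
First stockout at step 6

6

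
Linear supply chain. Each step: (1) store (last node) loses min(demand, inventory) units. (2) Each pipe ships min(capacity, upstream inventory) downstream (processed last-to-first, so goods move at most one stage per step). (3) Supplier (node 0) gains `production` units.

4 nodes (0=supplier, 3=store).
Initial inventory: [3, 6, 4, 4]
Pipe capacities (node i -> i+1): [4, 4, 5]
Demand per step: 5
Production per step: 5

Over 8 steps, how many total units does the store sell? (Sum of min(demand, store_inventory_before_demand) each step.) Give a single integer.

Step 1: sold=4 (running total=4) -> [5 5 4 4]
Step 2: sold=4 (running total=8) -> [6 5 4 4]
Step 3: sold=4 (running total=12) -> [7 5 4 4]
Step 4: sold=4 (running total=16) -> [8 5 4 4]
Step 5: sold=4 (running total=20) -> [9 5 4 4]
Step 6: sold=4 (running total=24) -> [10 5 4 4]
Step 7: sold=4 (running total=28) -> [11 5 4 4]
Step 8: sold=4 (running total=32) -> [12 5 4 4]

Answer: 32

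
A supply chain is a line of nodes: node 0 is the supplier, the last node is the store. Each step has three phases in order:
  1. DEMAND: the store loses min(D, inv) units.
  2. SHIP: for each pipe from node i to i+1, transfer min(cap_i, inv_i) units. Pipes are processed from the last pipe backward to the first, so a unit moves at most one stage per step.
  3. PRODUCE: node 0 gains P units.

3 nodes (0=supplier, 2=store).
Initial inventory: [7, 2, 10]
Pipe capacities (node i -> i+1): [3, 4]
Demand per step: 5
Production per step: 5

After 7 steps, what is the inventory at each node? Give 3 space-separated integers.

Step 1: demand=5,sold=5 ship[1->2]=2 ship[0->1]=3 prod=5 -> inv=[9 3 7]
Step 2: demand=5,sold=5 ship[1->2]=3 ship[0->1]=3 prod=5 -> inv=[11 3 5]
Step 3: demand=5,sold=5 ship[1->2]=3 ship[0->1]=3 prod=5 -> inv=[13 3 3]
Step 4: demand=5,sold=3 ship[1->2]=3 ship[0->1]=3 prod=5 -> inv=[15 3 3]
Step 5: demand=5,sold=3 ship[1->2]=3 ship[0->1]=3 prod=5 -> inv=[17 3 3]
Step 6: demand=5,sold=3 ship[1->2]=3 ship[0->1]=3 prod=5 -> inv=[19 3 3]
Step 7: demand=5,sold=3 ship[1->2]=3 ship[0->1]=3 prod=5 -> inv=[21 3 3]

21 3 3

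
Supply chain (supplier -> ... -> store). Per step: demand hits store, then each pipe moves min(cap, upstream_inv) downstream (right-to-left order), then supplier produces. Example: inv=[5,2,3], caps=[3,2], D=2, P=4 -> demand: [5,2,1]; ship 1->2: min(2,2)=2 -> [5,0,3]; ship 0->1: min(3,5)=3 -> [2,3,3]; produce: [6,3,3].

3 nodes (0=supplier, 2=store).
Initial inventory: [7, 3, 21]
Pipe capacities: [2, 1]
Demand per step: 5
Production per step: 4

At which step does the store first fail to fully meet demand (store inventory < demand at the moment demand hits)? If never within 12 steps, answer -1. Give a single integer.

Step 1: demand=5,sold=5 ship[1->2]=1 ship[0->1]=2 prod=4 -> [9 4 17]
Step 2: demand=5,sold=5 ship[1->2]=1 ship[0->1]=2 prod=4 -> [11 5 13]
Step 3: demand=5,sold=5 ship[1->2]=1 ship[0->1]=2 prod=4 -> [13 6 9]
Step 4: demand=5,sold=5 ship[1->2]=1 ship[0->1]=2 prod=4 -> [15 7 5]
Step 5: demand=5,sold=5 ship[1->2]=1 ship[0->1]=2 prod=4 -> [17 8 1]
Step 6: demand=5,sold=1 ship[1->2]=1 ship[0->1]=2 prod=4 -> [19 9 1]
Step 7: demand=5,sold=1 ship[1->2]=1 ship[0->1]=2 prod=4 -> [21 10 1]
Step 8: demand=5,sold=1 ship[1->2]=1 ship[0->1]=2 prod=4 -> [23 11 1]
Step 9: demand=5,sold=1 ship[1->2]=1 ship[0->1]=2 prod=4 -> [25 12 1]
Step 10: demand=5,sold=1 ship[1->2]=1 ship[0->1]=2 prod=4 -> [27 13 1]
Step 11: demand=5,sold=1 ship[1->2]=1 ship[0->1]=2 prod=4 -> [29 14 1]
Step 12: demand=5,sold=1 ship[1->2]=1 ship[0->1]=2 prod=4 -> [31 15 1]
First stockout at step 6

6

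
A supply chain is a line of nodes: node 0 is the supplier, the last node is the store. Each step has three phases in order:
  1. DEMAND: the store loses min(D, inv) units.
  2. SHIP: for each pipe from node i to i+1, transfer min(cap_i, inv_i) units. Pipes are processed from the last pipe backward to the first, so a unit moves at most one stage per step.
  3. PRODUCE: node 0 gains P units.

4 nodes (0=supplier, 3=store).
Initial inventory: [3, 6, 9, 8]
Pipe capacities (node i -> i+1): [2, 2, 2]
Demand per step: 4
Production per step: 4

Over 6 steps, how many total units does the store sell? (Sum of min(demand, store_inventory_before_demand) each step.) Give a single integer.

Step 1: sold=4 (running total=4) -> [5 6 9 6]
Step 2: sold=4 (running total=8) -> [7 6 9 4]
Step 3: sold=4 (running total=12) -> [9 6 9 2]
Step 4: sold=2 (running total=14) -> [11 6 9 2]
Step 5: sold=2 (running total=16) -> [13 6 9 2]
Step 6: sold=2 (running total=18) -> [15 6 9 2]

Answer: 18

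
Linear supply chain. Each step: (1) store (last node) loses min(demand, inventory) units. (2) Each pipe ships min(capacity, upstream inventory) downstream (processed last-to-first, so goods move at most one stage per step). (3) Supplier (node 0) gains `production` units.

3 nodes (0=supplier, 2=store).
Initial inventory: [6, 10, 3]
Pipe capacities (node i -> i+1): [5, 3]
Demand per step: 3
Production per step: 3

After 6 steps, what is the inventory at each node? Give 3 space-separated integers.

Step 1: demand=3,sold=3 ship[1->2]=3 ship[0->1]=5 prod=3 -> inv=[4 12 3]
Step 2: demand=3,sold=3 ship[1->2]=3 ship[0->1]=4 prod=3 -> inv=[3 13 3]
Step 3: demand=3,sold=3 ship[1->2]=3 ship[0->1]=3 prod=3 -> inv=[3 13 3]
Step 4: demand=3,sold=3 ship[1->2]=3 ship[0->1]=3 prod=3 -> inv=[3 13 3]
Step 5: demand=3,sold=3 ship[1->2]=3 ship[0->1]=3 prod=3 -> inv=[3 13 3]
Step 6: demand=3,sold=3 ship[1->2]=3 ship[0->1]=3 prod=3 -> inv=[3 13 3]

3 13 3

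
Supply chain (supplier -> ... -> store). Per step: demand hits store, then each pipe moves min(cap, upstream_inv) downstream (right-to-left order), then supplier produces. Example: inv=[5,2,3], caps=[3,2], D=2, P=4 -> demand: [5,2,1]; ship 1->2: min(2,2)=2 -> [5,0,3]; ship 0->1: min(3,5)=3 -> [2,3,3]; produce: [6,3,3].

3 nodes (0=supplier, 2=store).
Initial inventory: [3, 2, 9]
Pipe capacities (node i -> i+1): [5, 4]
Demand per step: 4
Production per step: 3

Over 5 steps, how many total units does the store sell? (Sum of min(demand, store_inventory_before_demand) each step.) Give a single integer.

Answer: 20

Derivation:
Step 1: sold=4 (running total=4) -> [3 3 7]
Step 2: sold=4 (running total=8) -> [3 3 6]
Step 3: sold=4 (running total=12) -> [3 3 5]
Step 4: sold=4 (running total=16) -> [3 3 4]
Step 5: sold=4 (running total=20) -> [3 3 3]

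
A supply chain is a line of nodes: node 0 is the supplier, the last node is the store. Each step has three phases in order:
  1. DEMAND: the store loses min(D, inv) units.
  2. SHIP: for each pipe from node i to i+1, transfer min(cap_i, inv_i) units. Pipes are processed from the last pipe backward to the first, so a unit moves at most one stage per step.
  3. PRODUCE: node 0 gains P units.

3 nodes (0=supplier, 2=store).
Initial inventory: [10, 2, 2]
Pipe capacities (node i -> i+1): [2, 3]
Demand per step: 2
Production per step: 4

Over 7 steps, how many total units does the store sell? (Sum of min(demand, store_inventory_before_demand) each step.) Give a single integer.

Step 1: sold=2 (running total=2) -> [12 2 2]
Step 2: sold=2 (running total=4) -> [14 2 2]
Step 3: sold=2 (running total=6) -> [16 2 2]
Step 4: sold=2 (running total=8) -> [18 2 2]
Step 5: sold=2 (running total=10) -> [20 2 2]
Step 6: sold=2 (running total=12) -> [22 2 2]
Step 7: sold=2 (running total=14) -> [24 2 2]

Answer: 14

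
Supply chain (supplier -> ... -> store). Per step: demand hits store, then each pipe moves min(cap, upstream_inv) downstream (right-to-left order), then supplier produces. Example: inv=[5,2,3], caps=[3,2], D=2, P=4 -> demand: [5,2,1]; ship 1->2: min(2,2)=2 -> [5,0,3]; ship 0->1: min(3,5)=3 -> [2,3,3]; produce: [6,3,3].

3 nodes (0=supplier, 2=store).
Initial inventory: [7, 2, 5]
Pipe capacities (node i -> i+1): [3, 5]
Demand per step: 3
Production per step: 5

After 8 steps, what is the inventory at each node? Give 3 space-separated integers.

Step 1: demand=3,sold=3 ship[1->2]=2 ship[0->1]=3 prod=5 -> inv=[9 3 4]
Step 2: demand=3,sold=3 ship[1->2]=3 ship[0->1]=3 prod=5 -> inv=[11 3 4]
Step 3: demand=3,sold=3 ship[1->2]=3 ship[0->1]=3 prod=5 -> inv=[13 3 4]
Step 4: demand=3,sold=3 ship[1->2]=3 ship[0->1]=3 prod=5 -> inv=[15 3 4]
Step 5: demand=3,sold=3 ship[1->2]=3 ship[0->1]=3 prod=5 -> inv=[17 3 4]
Step 6: demand=3,sold=3 ship[1->2]=3 ship[0->1]=3 prod=5 -> inv=[19 3 4]
Step 7: demand=3,sold=3 ship[1->2]=3 ship[0->1]=3 prod=5 -> inv=[21 3 4]
Step 8: demand=3,sold=3 ship[1->2]=3 ship[0->1]=3 prod=5 -> inv=[23 3 4]

23 3 4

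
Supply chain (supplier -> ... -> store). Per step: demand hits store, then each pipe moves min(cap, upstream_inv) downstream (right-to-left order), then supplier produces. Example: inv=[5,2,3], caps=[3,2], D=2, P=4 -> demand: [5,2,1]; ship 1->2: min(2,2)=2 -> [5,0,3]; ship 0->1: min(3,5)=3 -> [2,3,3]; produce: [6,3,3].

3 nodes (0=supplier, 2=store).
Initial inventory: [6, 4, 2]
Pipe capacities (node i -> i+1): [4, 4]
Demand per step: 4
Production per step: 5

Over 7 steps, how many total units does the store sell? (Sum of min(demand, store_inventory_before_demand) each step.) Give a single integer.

Answer: 26

Derivation:
Step 1: sold=2 (running total=2) -> [7 4 4]
Step 2: sold=4 (running total=6) -> [8 4 4]
Step 3: sold=4 (running total=10) -> [9 4 4]
Step 4: sold=4 (running total=14) -> [10 4 4]
Step 5: sold=4 (running total=18) -> [11 4 4]
Step 6: sold=4 (running total=22) -> [12 4 4]
Step 7: sold=4 (running total=26) -> [13 4 4]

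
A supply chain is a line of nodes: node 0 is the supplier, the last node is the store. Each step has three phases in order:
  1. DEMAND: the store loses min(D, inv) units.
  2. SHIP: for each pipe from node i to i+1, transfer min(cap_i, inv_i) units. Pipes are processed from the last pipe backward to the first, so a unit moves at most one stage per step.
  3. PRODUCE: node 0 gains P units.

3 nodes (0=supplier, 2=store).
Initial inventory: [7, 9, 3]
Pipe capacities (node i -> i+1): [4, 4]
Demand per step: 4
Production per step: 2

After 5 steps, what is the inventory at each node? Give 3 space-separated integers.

Step 1: demand=4,sold=3 ship[1->2]=4 ship[0->1]=4 prod=2 -> inv=[5 9 4]
Step 2: demand=4,sold=4 ship[1->2]=4 ship[0->1]=4 prod=2 -> inv=[3 9 4]
Step 3: demand=4,sold=4 ship[1->2]=4 ship[0->1]=3 prod=2 -> inv=[2 8 4]
Step 4: demand=4,sold=4 ship[1->2]=4 ship[0->1]=2 prod=2 -> inv=[2 6 4]
Step 5: demand=4,sold=4 ship[1->2]=4 ship[0->1]=2 prod=2 -> inv=[2 4 4]

2 4 4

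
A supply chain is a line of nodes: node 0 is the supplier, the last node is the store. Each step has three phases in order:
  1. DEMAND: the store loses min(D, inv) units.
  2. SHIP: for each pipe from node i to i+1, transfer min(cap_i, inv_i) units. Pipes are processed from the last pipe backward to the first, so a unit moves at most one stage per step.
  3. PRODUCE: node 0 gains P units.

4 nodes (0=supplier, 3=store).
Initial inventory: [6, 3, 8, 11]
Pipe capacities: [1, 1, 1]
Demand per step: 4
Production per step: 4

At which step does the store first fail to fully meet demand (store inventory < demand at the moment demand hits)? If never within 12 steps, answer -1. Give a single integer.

Step 1: demand=4,sold=4 ship[2->3]=1 ship[1->2]=1 ship[0->1]=1 prod=4 -> [9 3 8 8]
Step 2: demand=4,sold=4 ship[2->3]=1 ship[1->2]=1 ship[0->1]=1 prod=4 -> [12 3 8 5]
Step 3: demand=4,sold=4 ship[2->3]=1 ship[1->2]=1 ship[0->1]=1 prod=4 -> [15 3 8 2]
Step 4: demand=4,sold=2 ship[2->3]=1 ship[1->2]=1 ship[0->1]=1 prod=4 -> [18 3 8 1]
Step 5: demand=4,sold=1 ship[2->3]=1 ship[1->2]=1 ship[0->1]=1 prod=4 -> [21 3 8 1]
Step 6: demand=4,sold=1 ship[2->3]=1 ship[1->2]=1 ship[0->1]=1 prod=4 -> [24 3 8 1]
Step 7: demand=4,sold=1 ship[2->3]=1 ship[1->2]=1 ship[0->1]=1 prod=4 -> [27 3 8 1]
Step 8: demand=4,sold=1 ship[2->3]=1 ship[1->2]=1 ship[0->1]=1 prod=4 -> [30 3 8 1]
Step 9: demand=4,sold=1 ship[2->3]=1 ship[1->2]=1 ship[0->1]=1 prod=4 -> [33 3 8 1]
Step 10: demand=4,sold=1 ship[2->3]=1 ship[1->2]=1 ship[0->1]=1 prod=4 -> [36 3 8 1]
Step 11: demand=4,sold=1 ship[2->3]=1 ship[1->2]=1 ship[0->1]=1 prod=4 -> [39 3 8 1]
Step 12: demand=4,sold=1 ship[2->3]=1 ship[1->2]=1 ship[0->1]=1 prod=4 -> [42 3 8 1]
First stockout at step 4

4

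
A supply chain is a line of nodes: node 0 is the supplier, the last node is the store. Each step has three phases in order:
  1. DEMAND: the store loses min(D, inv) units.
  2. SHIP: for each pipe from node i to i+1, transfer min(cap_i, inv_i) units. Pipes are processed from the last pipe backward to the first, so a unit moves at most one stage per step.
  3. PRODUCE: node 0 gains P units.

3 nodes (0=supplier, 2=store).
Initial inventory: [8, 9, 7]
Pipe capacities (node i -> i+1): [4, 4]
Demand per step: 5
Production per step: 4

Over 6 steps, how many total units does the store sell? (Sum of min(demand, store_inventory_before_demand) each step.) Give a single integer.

Step 1: sold=5 (running total=5) -> [8 9 6]
Step 2: sold=5 (running total=10) -> [8 9 5]
Step 3: sold=5 (running total=15) -> [8 9 4]
Step 4: sold=4 (running total=19) -> [8 9 4]
Step 5: sold=4 (running total=23) -> [8 9 4]
Step 6: sold=4 (running total=27) -> [8 9 4]

Answer: 27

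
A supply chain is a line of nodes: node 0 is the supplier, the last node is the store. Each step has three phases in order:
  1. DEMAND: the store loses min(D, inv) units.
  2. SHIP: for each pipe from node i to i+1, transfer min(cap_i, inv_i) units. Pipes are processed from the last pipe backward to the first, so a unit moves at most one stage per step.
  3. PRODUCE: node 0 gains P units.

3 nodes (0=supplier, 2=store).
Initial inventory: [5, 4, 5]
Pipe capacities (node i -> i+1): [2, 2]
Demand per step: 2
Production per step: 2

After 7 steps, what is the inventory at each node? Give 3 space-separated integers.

Step 1: demand=2,sold=2 ship[1->2]=2 ship[0->1]=2 prod=2 -> inv=[5 4 5]
Step 2: demand=2,sold=2 ship[1->2]=2 ship[0->1]=2 prod=2 -> inv=[5 4 5]
Step 3: demand=2,sold=2 ship[1->2]=2 ship[0->1]=2 prod=2 -> inv=[5 4 5]
Step 4: demand=2,sold=2 ship[1->2]=2 ship[0->1]=2 prod=2 -> inv=[5 4 5]
Step 5: demand=2,sold=2 ship[1->2]=2 ship[0->1]=2 prod=2 -> inv=[5 4 5]
Step 6: demand=2,sold=2 ship[1->2]=2 ship[0->1]=2 prod=2 -> inv=[5 4 5]
Step 7: demand=2,sold=2 ship[1->2]=2 ship[0->1]=2 prod=2 -> inv=[5 4 5]

5 4 5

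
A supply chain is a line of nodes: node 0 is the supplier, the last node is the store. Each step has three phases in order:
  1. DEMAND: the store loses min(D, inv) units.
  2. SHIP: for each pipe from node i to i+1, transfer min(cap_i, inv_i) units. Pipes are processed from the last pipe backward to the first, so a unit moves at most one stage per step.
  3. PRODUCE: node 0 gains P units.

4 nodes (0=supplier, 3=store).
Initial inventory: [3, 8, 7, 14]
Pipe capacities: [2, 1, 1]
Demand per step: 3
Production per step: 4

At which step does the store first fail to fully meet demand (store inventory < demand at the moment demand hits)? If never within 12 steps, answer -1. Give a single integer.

Step 1: demand=3,sold=3 ship[2->3]=1 ship[1->2]=1 ship[0->1]=2 prod=4 -> [5 9 7 12]
Step 2: demand=3,sold=3 ship[2->3]=1 ship[1->2]=1 ship[0->1]=2 prod=4 -> [7 10 7 10]
Step 3: demand=3,sold=3 ship[2->3]=1 ship[1->2]=1 ship[0->1]=2 prod=4 -> [9 11 7 8]
Step 4: demand=3,sold=3 ship[2->3]=1 ship[1->2]=1 ship[0->1]=2 prod=4 -> [11 12 7 6]
Step 5: demand=3,sold=3 ship[2->3]=1 ship[1->2]=1 ship[0->1]=2 prod=4 -> [13 13 7 4]
Step 6: demand=3,sold=3 ship[2->3]=1 ship[1->2]=1 ship[0->1]=2 prod=4 -> [15 14 7 2]
Step 7: demand=3,sold=2 ship[2->3]=1 ship[1->2]=1 ship[0->1]=2 prod=4 -> [17 15 7 1]
Step 8: demand=3,sold=1 ship[2->3]=1 ship[1->2]=1 ship[0->1]=2 prod=4 -> [19 16 7 1]
Step 9: demand=3,sold=1 ship[2->3]=1 ship[1->2]=1 ship[0->1]=2 prod=4 -> [21 17 7 1]
Step 10: demand=3,sold=1 ship[2->3]=1 ship[1->2]=1 ship[0->1]=2 prod=4 -> [23 18 7 1]
Step 11: demand=3,sold=1 ship[2->3]=1 ship[1->2]=1 ship[0->1]=2 prod=4 -> [25 19 7 1]
Step 12: demand=3,sold=1 ship[2->3]=1 ship[1->2]=1 ship[0->1]=2 prod=4 -> [27 20 7 1]
First stockout at step 7

7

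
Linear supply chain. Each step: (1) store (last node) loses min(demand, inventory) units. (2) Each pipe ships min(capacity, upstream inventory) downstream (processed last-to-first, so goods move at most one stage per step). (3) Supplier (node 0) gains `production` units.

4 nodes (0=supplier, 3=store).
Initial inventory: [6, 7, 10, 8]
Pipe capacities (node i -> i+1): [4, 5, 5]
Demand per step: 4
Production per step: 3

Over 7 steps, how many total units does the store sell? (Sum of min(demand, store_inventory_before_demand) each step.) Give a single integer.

Answer: 28

Derivation:
Step 1: sold=4 (running total=4) -> [5 6 10 9]
Step 2: sold=4 (running total=8) -> [4 5 10 10]
Step 3: sold=4 (running total=12) -> [3 4 10 11]
Step 4: sold=4 (running total=16) -> [3 3 9 12]
Step 5: sold=4 (running total=20) -> [3 3 7 13]
Step 6: sold=4 (running total=24) -> [3 3 5 14]
Step 7: sold=4 (running total=28) -> [3 3 3 15]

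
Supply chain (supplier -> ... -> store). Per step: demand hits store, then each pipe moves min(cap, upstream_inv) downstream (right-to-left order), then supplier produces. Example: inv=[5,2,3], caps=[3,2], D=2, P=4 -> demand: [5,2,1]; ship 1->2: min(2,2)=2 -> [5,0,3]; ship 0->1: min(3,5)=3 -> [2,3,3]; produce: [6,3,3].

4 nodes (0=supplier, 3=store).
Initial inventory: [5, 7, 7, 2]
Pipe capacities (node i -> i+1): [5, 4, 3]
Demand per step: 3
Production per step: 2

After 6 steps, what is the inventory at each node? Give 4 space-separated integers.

Step 1: demand=3,sold=2 ship[2->3]=3 ship[1->2]=4 ship[0->1]=5 prod=2 -> inv=[2 8 8 3]
Step 2: demand=3,sold=3 ship[2->3]=3 ship[1->2]=4 ship[0->1]=2 prod=2 -> inv=[2 6 9 3]
Step 3: demand=3,sold=3 ship[2->3]=3 ship[1->2]=4 ship[0->1]=2 prod=2 -> inv=[2 4 10 3]
Step 4: demand=3,sold=3 ship[2->3]=3 ship[1->2]=4 ship[0->1]=2 prod=2 -> inv=[2 2 11 3]
Step 5: demand=3,sold=3 ship[2->3]=3 ship[1->2]=2 ship[0->1]=2 prod=2 -> inv=[2 2 10 3]
Step 6: demand=3,sold=3 ship[2->3]=3 ship[1->2]=2 ship[0->1]=2 prod=2 -> inv=[2 2 9 3]

2 2 9 3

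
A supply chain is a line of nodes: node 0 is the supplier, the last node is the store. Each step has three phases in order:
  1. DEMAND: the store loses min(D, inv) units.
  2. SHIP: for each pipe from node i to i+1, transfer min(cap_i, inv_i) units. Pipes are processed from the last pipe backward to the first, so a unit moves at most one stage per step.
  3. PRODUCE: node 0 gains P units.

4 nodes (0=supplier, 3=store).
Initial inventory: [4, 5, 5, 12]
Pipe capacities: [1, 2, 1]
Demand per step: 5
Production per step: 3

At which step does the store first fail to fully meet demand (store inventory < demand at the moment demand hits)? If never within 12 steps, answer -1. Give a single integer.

Step 1: demand=5,sold=5 ship[2->3]=1 ship[1->2]=2 ship[0->1]=1 prod=3 -> [6 4 6 8]
Step 2: demand=5,sold=5 ship[2->3]=1 ship[1->2]=2 ship[0->1]=1 prod=3 -> [8 3 7 4]
Step 3: demand=5,sold=4 ship[2->3]=1 ship[1->2]=2 ship[0->1]=1 prod=3 -> [10 2 8 1]
Step 4: demand=5,sold=1 ship[2->3]=1 ship[1->2]=2 ship[0->1]=1 prod=3 -> [12 1 9 1]
Step 5: demand=5,sold=1 ship[2->3]=1 ship[1->2]=1 ship[0->1]=1 prod=3 -> [14 1 9 1]
Step 6: demand=5,sold=1 ship[2->3]=1 ship[1->2]=1 ship[0->1]=1 prod=3 -> [16 1 9 1]
Step 7: demand=5,sold=1 ship[2->3]=1 ship[1->2]=1 ship[0->1]=1 prod=3 -> [18 1 9 1]
Step 8: demand=5,sold=1 ship[2->3]=1 ship[1->2]=1 ship[0->1]=1 prod=3 -> [20 1 9 1]
Step 9: demand=5,sold=1 ship[2->3]=1 ship[1->2]=1 ship[0->1]=1 prod=3 -> [22 1 9 1]
Step 10: demand=5,sold=1 ship[2->3]=1 ship[1->2]=1 ship[0->1]=1 prod=3 -> [24 1 9 1]
Step 11: demand=5,sold=1 ship[2->3]=1 ship[1->2]=1 ship[0->1]=1 prod=3 -> [26 1 9 1]
Step 12: demand=5,sold=1 ship[2->3]=1 ship[1->2]=1 ship[0->1]=1 prod=3 -> [28 1 9 1]
First stockout at step 3

3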